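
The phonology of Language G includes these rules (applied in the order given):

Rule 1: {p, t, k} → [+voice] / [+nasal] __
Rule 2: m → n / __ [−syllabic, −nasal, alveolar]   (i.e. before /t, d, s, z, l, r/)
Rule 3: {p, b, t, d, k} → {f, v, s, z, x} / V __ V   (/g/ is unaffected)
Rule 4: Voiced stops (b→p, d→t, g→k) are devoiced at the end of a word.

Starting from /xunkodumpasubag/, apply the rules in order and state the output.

xungozumbasuvak

Rule 1 (post-nasal voicing): /k/ is a voiceless stop immediately after the nasal /n/, so it voices to [g]. /p/ is a voiceless stop immediately after the nasal /m/, so it voices to [b]. /xunkodumpasubag/ → xungodumbasubag.
Rule 2 (nasal place assimilation): no segment meets the environment; /xungodumbasubag/ is unchanged.
Rule 3 (intervocalic spirantization): /d/ is a stop between vowels /o/ and /u/, so it spirantizes to the fricative [z]. /b/ is a stop between vowels /u/ and /a/, so it spirantizes to the fricative [v]. /xungodumbasubag/ → xungozumbasuvag.
Rule 4 (final devoicing): /g/ is a voiced stop in word-final position, so it devoices to [k]. /xungozumbasuvag/ → xungozumbasuvak.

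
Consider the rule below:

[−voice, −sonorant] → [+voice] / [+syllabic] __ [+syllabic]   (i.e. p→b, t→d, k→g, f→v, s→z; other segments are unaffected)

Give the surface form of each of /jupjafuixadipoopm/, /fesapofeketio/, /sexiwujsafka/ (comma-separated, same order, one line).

/jupjafuixadipoopm/: /f/ is a voiceless obstruent between vowels /a/ and /u/, so it voices to [v]. /p/ is a voiceless obstruent between vowels /i/ and /o/, so it voices to [b]. → [jupjavuixadiboopm].
/fesapofeketio/: /s/ is a voiceless obstruent between vowels /e/ and /a/, so it voices to [z]. /p/ is a voiceless obstruent between vowels /a/ and /o/, so it voices to [b]. /f/ is a voiceless obstruent between vowels /o/ and /e/, so it voices to [v]. /k/ is a voiceless obstruent between vowels /e/ and /e/, so it voices to [g]. /t/ is a voiceless obstruent between vowels /e/ and /i/, so it voices to [d]. → [fezabovegedio].
/sexiwujsafka/: the rule's environment is not met; surfaces unchanged as [sexiwujsafka].

jupjavuixadiboopm, fezabovegedio, sexiwujsafka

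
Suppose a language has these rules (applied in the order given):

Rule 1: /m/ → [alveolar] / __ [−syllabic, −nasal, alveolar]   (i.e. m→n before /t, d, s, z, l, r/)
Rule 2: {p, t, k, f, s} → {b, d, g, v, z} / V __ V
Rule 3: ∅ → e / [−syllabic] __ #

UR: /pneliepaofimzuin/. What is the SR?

pneliebaovinzuine

Rule 1 (nasal place assimilation): /m/ precedes the alveolar consonant /z/, so it assimilates in place to [n]. /pneliepaofimzuin/ → pneliepaofinzuin.
Rule 2 (intervocalic voicing): /p/ is a voiceless obstruent between vowels /e/ and /a/, so it voices to [b]. /f/ is a voiceless obstruent between vowels /o/ and /i/, so it voices to [v]. /pneliepaofinzuin/ → pneliebaovinzuin.
Rule 3 (final e-epenthesis): the form ends in the consonant /n/, so [e] is inserted word-finally. /pneliebaovinzuin/ → pneliebaovinzuine.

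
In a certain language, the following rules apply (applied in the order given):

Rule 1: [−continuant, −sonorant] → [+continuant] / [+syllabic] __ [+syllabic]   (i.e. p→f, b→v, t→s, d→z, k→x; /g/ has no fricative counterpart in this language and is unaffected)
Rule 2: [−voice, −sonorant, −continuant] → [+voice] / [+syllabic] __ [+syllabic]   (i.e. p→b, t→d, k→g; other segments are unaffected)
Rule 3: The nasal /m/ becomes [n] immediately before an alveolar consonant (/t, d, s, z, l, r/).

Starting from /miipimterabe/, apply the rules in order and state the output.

Rule 1 (intervocalic spirantization): /p/ is a stop between vowels /i/ and /i/, so it spirantizes to the fricative [f]. /b/ is a stop between vowels /a/ and /e/, so it spirantizes to the fricative [v]. /miipimterabe/ → miifimterave.
Rule 2 (intervocalic voicing): no segment meets the environment; /miifimterave/ is unchanged.
Rule 3 (nasal place assimilation): /m/ precedes the alveolar consonant /t/, so it assimilates in place to [n]. /miifimterave/ → miifinterave.

miifinterave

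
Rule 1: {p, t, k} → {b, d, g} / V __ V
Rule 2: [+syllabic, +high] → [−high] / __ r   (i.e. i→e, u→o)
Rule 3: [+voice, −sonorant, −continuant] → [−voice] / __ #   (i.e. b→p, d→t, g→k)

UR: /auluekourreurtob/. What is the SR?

auluegoorreortop

Rule 1 (intervocalic voicing): /k/ is a voiceless stop between vowels /e/ and /o/, so it voices to [g]. /auluekourreurtob/ → auluegourreurtob.
Rule 2 (pre-rhotic lowering): /u/ is a high vowel immediately before /r/, so it lowers to [o]. /u/ is a high vowel immediately before /r/, so it lowers to [o]. /auluegourreurtob/ → auluegoorreortob.
Rule 3 (final devoicing): /b/ is a voiced stop in word-final position, so it devoices to [p]. /auluegoorreortob/ → auluegoorreortop.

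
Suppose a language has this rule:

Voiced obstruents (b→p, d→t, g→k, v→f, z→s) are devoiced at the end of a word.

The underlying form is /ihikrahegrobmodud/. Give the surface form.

ihikrahegrobmodut

Scanning /ihikrahegrobmodud/: /g/ at position 9 is not in the conditioning environment; /b/ at position 12 is not in the conditioning environment; /d/ at position 15 is not in the conditioning environment; /d/ is a voiced obstruent in word-final position, so it devoices to [t].
Result: [ihikrahegrobmodut].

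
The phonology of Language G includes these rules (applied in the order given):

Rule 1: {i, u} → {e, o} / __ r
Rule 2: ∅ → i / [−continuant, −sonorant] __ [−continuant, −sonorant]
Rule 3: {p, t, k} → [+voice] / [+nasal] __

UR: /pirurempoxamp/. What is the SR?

Rule 1 (pre-rhotic lowering): /i/ is a high vowel immediately before /r/, so it lowers to [e]. /u/ is a high vowel immediately before /r/, so it lowers to [o]. /pirurempoxamp/ → perorempoxamp.
Rule 2 (stop-cluster i-epenthesis): no segment meets the environment; /perorempoxamp/ is unchanged.
Rule 3 (post-nasal voicing): /p/ is a voiceless stop immediately after the nasal /m/, so it voices to [b]. /p/ is a voiceless stop immediately after the nasal /m/, so it voices to [b]. /perorempoxamp/ → peroremboxamb.

peroremboxamb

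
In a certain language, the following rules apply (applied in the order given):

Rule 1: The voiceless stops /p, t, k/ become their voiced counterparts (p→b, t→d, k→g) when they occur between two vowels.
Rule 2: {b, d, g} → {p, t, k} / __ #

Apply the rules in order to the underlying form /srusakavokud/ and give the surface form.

srusagavogut

Rule 1 (intervocalic voicing): /k/ is a voiceless stop between vowels /a/ and /a/, so it voices to [g]. /k/ is a voiceless stop between vowels /o/ and /u/, so it voices to [g]. /srusakavokud/ → srusagavogud.
Rule 2 (final devoicing): /d/ is a voiced stop in word-final position, so it devoices to [t]. /srusagavogud/ → srusagavogut.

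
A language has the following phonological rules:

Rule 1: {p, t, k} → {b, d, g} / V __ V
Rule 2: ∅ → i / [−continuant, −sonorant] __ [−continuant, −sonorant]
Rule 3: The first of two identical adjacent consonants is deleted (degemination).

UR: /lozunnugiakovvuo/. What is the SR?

Rule 1 (intervocalic voicing): /k/ is a voiceless stop between vowels /a/ and /o/, so it voices to [g]. /lozunnugiakovvuo/ → lozunnugiagovvuo.
Rule 2 (stop-cluster i-epenthesis): no segment meets the environment; /lozunnugiagovvuo/ is unchanged.
Rule 3 (degemination): /nn/ is a geminate; the first /n/ deletes. /vv/ is a geminate; the first /v/ deletes. /lozunnugiagovvuo/ → lozunugiagovuo.

lozunugiagovuo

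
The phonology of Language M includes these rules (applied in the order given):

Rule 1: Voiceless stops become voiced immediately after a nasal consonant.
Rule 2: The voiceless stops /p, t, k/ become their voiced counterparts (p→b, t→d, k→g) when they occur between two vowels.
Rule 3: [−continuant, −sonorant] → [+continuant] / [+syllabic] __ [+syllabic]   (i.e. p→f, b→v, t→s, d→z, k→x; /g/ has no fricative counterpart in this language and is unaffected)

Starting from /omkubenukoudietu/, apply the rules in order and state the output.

omguvenugouziezu

Rule 1 (post-nasal voicing): /k/ is a voiceless stop immediately after the nasal /m/, so it voices to [g]. /omkubenukoudietu/ → omgubenukoudietu.
Rule 2 (intervocalic voicing): /k/ is a voiceless stop between vowels /u/ and /o/, so it voices to [g]. /t/ is a voiceless stop between vowels /e/ and /u/, so it voices to [d]. /omgubenukoudietu/ → omgubenugoudiedu.
Rule 3 (intervocalic spirantization): /b/ is a stop between vowels /u/ and /e/, so it spirantizes to the fricative [v]. /d/ is a stop between vowels /u/ and /i/, so it spirantizes to the fricative [z]. /d/ is a stop between vowels /e/ and /u/, so it spirantizes to the fricative [z]. /omgubenugoudiedu/ → omguvenugouziezu.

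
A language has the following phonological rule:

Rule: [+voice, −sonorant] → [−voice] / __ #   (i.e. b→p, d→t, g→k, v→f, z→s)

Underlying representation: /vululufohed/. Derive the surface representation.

/d/ is a voiced obstruent in word-final position, so it devoices to [t].
The other instance of /v/ does not occur in the required environment and remains unchanged.
Surface form: [vululufohet].

vululufohet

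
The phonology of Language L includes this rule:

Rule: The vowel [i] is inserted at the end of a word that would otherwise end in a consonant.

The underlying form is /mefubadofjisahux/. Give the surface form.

mefubadofjisahuxi

the form ends in the consonant /x/, so [i] is inserted word-finally.
Surface form: [mefubadofjisahuxi].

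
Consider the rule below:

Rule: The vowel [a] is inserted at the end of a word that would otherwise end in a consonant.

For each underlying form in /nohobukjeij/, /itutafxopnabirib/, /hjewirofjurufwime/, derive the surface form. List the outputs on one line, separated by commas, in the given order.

/nohobukjeij/: the form ends in the consonant /j/, so [a] is inserted word-finally. → [nohobukjeija].
/itutafxopnabirib/: the form ends in the consonant /b/, so [a] is inserted word-finally. → [itutafxopnabiriba].
/hjewirofjurufwime/: the rule's environment is not met; surfaces unchanged as [hjewirofjurufwime].

nohobukjeija, itutafxopnabiriba, hjewirofjurufwime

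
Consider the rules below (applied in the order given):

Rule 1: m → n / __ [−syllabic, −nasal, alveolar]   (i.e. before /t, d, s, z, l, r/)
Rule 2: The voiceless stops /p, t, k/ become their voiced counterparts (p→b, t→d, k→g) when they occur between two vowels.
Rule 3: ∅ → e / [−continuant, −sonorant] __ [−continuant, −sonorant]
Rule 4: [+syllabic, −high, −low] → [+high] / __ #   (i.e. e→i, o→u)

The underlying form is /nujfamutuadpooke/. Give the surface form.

nujfamuduadepoogi

Rule 1 (nasal place assimilation): no segment meets the environment; /nujfamutuadpooke/ is unchanged.
Rule 2 (intervocalic voicing): /t/ is a voiceless stop between vowels /u/ and /u/, so it voices to [d]. /k/ is a voiceless stop between vowels /o/ and /e/, so it voices to [g]. /nujfamutuadpooke/ → nujfamuduadpooge.
Rule 3 (stop-cluster e-epenthesis): /d/ and /p/ form a stop–stop cluster, so [e] is inserted between them. /nujfamuduadpooge/ → nujfamuduadepooge.
Rule 4 (final vowel raising): /e/ is a mid vowel in word-final position, so it raises to [i]. /nujfamuduadepooge/ → nujfamuduadepoogi.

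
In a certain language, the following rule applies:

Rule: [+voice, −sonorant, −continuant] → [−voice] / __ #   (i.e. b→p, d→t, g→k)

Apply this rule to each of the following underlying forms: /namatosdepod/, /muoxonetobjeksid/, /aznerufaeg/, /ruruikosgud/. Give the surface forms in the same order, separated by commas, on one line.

namatosdepot, muoxonetobjeksit, aznerufaek, ruruikosgut

/namatosdepod/: /d/ is a voiced stop in word-final position, so it devoices to [t]. → [namatosdepot].
/muoxonetobjeksid/: /d/ is a voiced stop in word-final position, so it devoices to [t]. → [muoxonetobjeksit].
/aznerufaeg/: /g/ is a voiced stop in word-final position, so it devoices to [k]. → [aznerufaek].
/ruruikosgud/: /d/ is a voiced stop in word-final position, so it devoices to [t]. → [ruruikosgut].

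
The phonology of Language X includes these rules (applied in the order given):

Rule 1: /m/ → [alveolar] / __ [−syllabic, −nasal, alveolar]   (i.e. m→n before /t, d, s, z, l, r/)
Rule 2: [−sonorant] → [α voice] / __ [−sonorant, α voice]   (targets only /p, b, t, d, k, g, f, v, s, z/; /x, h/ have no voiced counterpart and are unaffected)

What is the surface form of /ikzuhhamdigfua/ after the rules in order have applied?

Rule 1 (nasal place assimilation): /m/ precedes the alveolar consonant /d/, so it assimilates in place to [n]. /ikzuhhamdigfua/ → ikzuhhandigfua.
Rule 2 (regressive voicing assimilation): /k/ precedes the voiced obstruent /z/, so it voices to [g] by assimilation. /g/ precedes the voiceless obstruent /f/, so it devoices to [k] by assimilation. /ikzuhhandigfua/ → igzuhhandikfua.

igzuhhandikfua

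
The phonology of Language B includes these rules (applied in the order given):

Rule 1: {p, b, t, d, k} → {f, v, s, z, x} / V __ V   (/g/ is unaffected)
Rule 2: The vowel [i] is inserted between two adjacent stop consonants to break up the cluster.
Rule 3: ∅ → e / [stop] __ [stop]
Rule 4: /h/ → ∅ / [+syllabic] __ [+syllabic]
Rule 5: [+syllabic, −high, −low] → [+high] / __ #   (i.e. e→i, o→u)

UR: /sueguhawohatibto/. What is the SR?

Rule 1 (intervocalic spirantization): /t/ is a stop between vowels /a/ and /i/, so it spirantizes to the fricative [s]. /sueguhawohatibto/ → sueguhawohasibto.
Rule 2 (stop-cluster i-epenthesis): /b/ and /t/ form a stop–stop cluster, so [i] is inserted between them. /sueguhawohasibto/ → sueguhawohasibito.
Rule 3 (stop-cluster e-epenthesis): no segment meets the environment; /sueguhawohasibito/ is unchanged.
Rule 4 (intervocalic h-deletion): /h/ occurs between vowels /u/ and /a/, so it deletes. /h/ occurs between vowels /o/ and /a/, so it deletes. /sueguhawohasibito/ → sueguawoasibito.
Rule 5 (final vowel raising): /o/ is a mid vowel in word-final position, so it raises to [u]. /sueguawoasibito/ → sueguawoasibitu.

sueguawoasibitu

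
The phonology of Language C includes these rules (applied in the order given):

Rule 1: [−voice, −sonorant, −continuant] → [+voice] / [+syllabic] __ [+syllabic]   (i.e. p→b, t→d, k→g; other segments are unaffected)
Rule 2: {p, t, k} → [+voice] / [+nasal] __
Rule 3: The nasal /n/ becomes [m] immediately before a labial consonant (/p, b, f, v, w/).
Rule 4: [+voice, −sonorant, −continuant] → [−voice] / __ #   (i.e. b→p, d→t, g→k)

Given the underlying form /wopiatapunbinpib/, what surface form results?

wobiadabumbimbip

Rule 1 (intervocalic voicing): /p/ is a voiceless stop between vowels /o/ and /i/, so it voices to [b]. /t/ is a voiceless stop between vowels /a/ and /a/, so it voices to [d]. /p/ is a voiceless stop between vowels /a/ and /u/, so it voices to [b]. /wopiatapunbinpib/ → wobiadabunbinpib.
Rule 2 (post-nasal voicing): /p/ is a voiceless stop immediately after the nasal /n/, so it voices to [b]. /wobiadabunbinpib/ → wobiadabunbinbib.
Rule 3 (nasal place assimilation): /n/ precedes the labial consonant /b/, so it assimilates in place to [m]. /n/ precedes the labial consonant /b/, so it assimilates in place to [m]. /wobiadabunbinbib/ → wobiadabumbimbib.
Rule 4 (final devoicing): /b/ is a voiced stop in word-final position, so it devoices to [p]. /wobiadabumbimbib/ → wobiadabumbimbip.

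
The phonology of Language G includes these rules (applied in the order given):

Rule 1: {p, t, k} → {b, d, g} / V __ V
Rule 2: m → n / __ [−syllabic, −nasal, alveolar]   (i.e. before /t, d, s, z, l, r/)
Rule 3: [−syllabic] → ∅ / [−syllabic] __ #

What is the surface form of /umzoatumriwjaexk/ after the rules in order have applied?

Rule 1 (intervocalic voicing): /t/ is a voiceless stop between vowels /a/ and /u/, so it voices to [d]. /umzoatumriwjaexk/ → umzoadumriwjaexk.
Rule 2 (nasal place assimilation): /m/ precedes the alveolar consonant /z/, so it assimilates in place to [n]. /m/ precedes the alveolar consonant /r/, so it assimilates in place to [n]. /umzoadumriwjaexk/ → unzoadunriwjaexk.
Rule 3 (final cluster simplification): /k/ is the second consonant of a word-final cluster /xk/, so it deletes. /unzoadunriwjaexk/ → unzoadunriwjaex.

unzoadunriwjaex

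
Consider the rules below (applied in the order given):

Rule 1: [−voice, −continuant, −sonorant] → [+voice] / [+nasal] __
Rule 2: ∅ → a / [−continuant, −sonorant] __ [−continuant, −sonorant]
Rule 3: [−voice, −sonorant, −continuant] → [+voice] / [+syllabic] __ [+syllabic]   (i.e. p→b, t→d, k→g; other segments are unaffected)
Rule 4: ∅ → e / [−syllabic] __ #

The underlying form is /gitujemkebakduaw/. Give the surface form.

Rule 1 (post-nasal voicing): /k/ is a voiceless stop immediately after the nasal /m/, so it voices to [g]. /gitujemkebakduaw/ → gitujemgebakduaw.
Rule 2 (stop-cluster a-epenthesis): /k/ and /d/ form a stop–stop cluster, so [a] is inserted between them. /gitujemgebakduaw/ → gitujemgebakaduaw.
Rule 3 (intervocalic voicing): /t/ is a voiceless stop between vowels /i/ and /u/, so it voices to [d]. /k/ is a voiceless stop between vowels /a/ and /a/, so it voices to [g]. /gitujemgebakaduaw/ → gidujemgebagaduaw.
Rule 4 (final e-epenthesis): the form ends in the consonant /w/, so [e] is inserted word-finally. /gidujemgebagaduaw/ → gidujemgebagaduawe.

gidujemgebagaduawe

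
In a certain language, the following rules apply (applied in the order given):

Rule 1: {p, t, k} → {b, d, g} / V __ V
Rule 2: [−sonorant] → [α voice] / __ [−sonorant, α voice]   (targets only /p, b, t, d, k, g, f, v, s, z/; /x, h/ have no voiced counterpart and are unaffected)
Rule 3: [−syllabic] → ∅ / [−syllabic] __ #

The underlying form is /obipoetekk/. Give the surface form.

obiboedek

Rule 1 (intervocalic voicing): /p/ is a voiceless stop between vowels /i/ and /o/, so it voices to [b]. /t/ is a voiceless stop between vowels /e/ and /e/, so it voices to [d]. /obipoetekk/ → obiboedekk.
Rule 2 (regressive voicing assimilation): no segment meets the environment; /obiboedekk/ is unchanged.
Rule 3 (final cluster simplification): /k/ is the second consonant of a word-final cluster /kk/, so it deletes. /obiboedekk/ → obiboedek.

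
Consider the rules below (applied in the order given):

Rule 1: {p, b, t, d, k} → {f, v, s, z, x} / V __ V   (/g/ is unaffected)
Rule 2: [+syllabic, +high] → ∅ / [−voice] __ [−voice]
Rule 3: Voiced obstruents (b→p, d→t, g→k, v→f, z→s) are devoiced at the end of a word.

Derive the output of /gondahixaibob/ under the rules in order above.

Rule 1 (intervocalic spirantization): /b/ is a stop between vowels /i/ and /o/, so it spirantizes to the fricative [v]. /gondahixaibob/ → gondahixaivob.
Rule 2 (high vowel syncope): /i/ is a high vowel flanked by voiceless consonants /h/ and /x/, so it deletes. /gondahixaivob/ → gondahxaivob.
Rule 3 (final devoicing): /b/ is a voiced obstruent in word-final position, so it devoices to [p]. /gondahxaivob/ → gondahxaivop.

gondahxaivop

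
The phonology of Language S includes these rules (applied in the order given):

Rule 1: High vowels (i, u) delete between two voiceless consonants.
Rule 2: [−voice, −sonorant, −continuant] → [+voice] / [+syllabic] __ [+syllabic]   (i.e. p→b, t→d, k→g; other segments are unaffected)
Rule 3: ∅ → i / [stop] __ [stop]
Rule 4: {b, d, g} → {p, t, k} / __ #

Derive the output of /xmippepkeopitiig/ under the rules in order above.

xmipipepikeopitiik

Rule 1 (high vowel syncope): /i/ is a high vowel flanked by voiceless consonants /p/ and /t/, so it deletes. /xmippepkeopitiig/ → xmippepkeoptiig.
Rule 2 (intervocalic voicing): no segment meets the environment; /xmippepkeoptiig/ is unchanged.
Rule 3 (stop-cluster i-epenthesis): /p/ and /p/ form a stop–stop cluster, so [i] is inserted between them. /p/ and /k/ form a stop–stop cluster, so [i] is inserted between them. /p/ and /t/ form a stop–stop cluster, so [i] is inserted between them. /xmippepkeoptiig/ → xmipipepikeopitiig.
Rule 4 (final devoicing): /g/ is a voiced stop in word-final position, so it devoices to [k]. /xmipipepikeopitiig/ → xmipipepikeopitiik.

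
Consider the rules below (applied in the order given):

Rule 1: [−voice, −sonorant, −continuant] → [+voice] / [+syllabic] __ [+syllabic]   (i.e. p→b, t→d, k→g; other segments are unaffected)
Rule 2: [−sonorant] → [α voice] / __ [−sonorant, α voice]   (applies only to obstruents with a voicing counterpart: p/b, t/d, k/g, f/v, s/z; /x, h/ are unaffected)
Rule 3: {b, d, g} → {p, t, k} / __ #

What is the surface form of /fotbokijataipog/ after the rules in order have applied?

fodbogijadaibok

Rule 1 (intervocalic voicing): /k/ is a voiceless stop between vowels /o/ and /i/, so it voices to [g]. /t/ is a voiceless stop between vowels /a/ and /a/, so it voices to [d]. /p/ is a voiceless stop between vowels /i/ and /o/, so it voices to [b]. /fotbokijataipog/ → fotbogijadaibog.
Rule 2 (regressive voicing assimilation): /t/ precedes the voiced obstruent /b/, so it voices to [d] by assimilation. /fotbogijadaibog/ → fodbogijadaibog.
Rule 3 (final devoicing): /g/ is a voiced stop in word-final position, so it devoices to [k]. /fodbogijadaibog/ → fodbogijadaibok.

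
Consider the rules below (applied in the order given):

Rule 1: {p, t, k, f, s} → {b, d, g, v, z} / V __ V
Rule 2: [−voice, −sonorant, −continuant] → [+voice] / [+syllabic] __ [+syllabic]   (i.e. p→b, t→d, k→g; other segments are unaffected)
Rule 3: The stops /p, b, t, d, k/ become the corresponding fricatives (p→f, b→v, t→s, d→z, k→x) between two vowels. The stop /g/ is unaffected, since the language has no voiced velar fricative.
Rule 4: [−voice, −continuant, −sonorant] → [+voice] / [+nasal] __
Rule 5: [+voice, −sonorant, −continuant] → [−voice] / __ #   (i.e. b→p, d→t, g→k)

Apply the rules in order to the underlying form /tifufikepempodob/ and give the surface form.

Rule 1 (intervocalic voicing): /f/ is a voiceless obstruent between vowels /i/ and /u/, so it voices to [v]. /f/ is a voiceless obstruent between vowels /u/ and /i/, so it voices to [v]. /k/ is a voiceless obstruent between vowels /i/ and /e/, so it voices to [g]. /p/ is a voiceless obstruent between vowels /e/ and /e/, so it voices to [b]. /tifufikepempodob/ → tivuvigebempodob.
Rule 2 (intervocalic voicing): no segment meets the environment; /tivuvigebempodob/ is unchanged.
Rule 3 (intervocalic spirantization): /b/ is a stop between vowels /e/ and /e/, so it spirantizes to the fricative [v]. /d/ is a stop between vowels /o/ and /o/, so it spirantizes to the fricative [z]. /tivuvigebempodob/ → tivuvigevempozob.
Rule 4 (post-nasal voicing): /p/ is a voiceless stop immediately after the nasal /m/, so it voices to [b]. /tivuvigevempozob/ → tivuvigevembozob.
Rule 5 (final devoicing): /b/ is a voiced stop in word-final position, so it devoices to [p]. /tivuvigevembozob/ → tivuvigevembozop.

tivuvigevembozop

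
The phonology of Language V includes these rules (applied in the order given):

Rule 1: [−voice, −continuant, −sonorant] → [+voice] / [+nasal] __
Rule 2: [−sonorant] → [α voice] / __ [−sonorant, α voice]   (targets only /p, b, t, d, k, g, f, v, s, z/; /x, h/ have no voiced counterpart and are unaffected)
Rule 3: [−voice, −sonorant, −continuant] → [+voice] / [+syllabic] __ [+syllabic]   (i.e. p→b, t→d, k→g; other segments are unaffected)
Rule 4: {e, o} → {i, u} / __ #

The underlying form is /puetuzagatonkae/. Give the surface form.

pueduzagadongai

Rule 1 (post-nasal voicing): /k/ is a voiceless stop immediately after the nasal /n/, so it voices to [g]. /puetuzagatonkae/ → puetuzagatongae.
Rule 2 (regressive voicing assimilation): no segment meets the environment; /puetuzagatongae/ is unchanged.
Rule 3 (intervocalic voicing): /t/ is a voiceless stop between vowels /e/ and /u/, so it voices to [d]. /t/ is a voiceless stop between vowels /a/ and /o/, so it voices to [d]. /puetuzagatongae/ → pueduzagadongae.
Rule 4 (final vowel raising): /e/ is a mid vowel in word-final position, so it raises to [i]. /pueduzagadongae/ → pueduzagadongai.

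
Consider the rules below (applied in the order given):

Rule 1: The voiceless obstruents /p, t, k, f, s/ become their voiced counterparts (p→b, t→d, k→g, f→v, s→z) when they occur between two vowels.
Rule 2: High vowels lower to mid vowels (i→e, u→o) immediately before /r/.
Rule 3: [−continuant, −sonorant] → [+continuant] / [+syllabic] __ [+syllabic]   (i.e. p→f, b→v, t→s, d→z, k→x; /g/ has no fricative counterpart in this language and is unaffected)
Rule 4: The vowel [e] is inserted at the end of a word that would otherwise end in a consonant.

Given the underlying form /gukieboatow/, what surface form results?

gugievoazowe

Rule 1 (intervocalic voicing): /k/ is a voiceless obstruent between vowels /u/ and /i/, so it voices to [g]. /t/ is a voiceless obstruent between vowels /a/ and /o/, so it voices to [d]. /gukieboatow/ → gugieboadow.
Rule 2 (pre-rhotic lowering): no segment meets the environment; /gugieboadow/ is unchanged.
Rule 3 (intervocalic spirantization): /b/ is a stop between vowels /e/ and /o/, so it spirantizes to the fricative [v]. /d/ is a stop between vowels /a/ and /o/, so it spirantizes to the fricative [z]. /gugieboadow/ → gugievoazow.
Rule 4 (final e-epenthesis): the form ends in the consonant /w/, so [e] is inserted word-finally. /gugievoazow/ → gugievoazowe.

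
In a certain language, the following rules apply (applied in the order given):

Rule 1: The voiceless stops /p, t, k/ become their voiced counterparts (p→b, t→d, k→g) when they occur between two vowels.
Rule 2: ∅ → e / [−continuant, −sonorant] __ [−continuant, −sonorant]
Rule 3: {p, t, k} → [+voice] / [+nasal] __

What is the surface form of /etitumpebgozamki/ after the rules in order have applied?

Rule 1 (intervocalic voicing): /t/ is a voiceless stop between vowels /e/ and /i/, so it voices to [d]. /t/ is a voiceless stop between vowels /i/ and /u/, so it voices to [d]. /etitumpebgozamki/ → edidumpebgozamki.
Rule 2 (stop-cluster e-epenthesis): /b/ and /g/ form a stop–stop cluster, so [e] is inserted between them. /edidumpebgozamki/ → edidumpebegozamki.
Rule 3 (post-nasal voicing): /p/ is a voiceless stop immediately after the nasal /m/, so it voices to [b]. /k/ is a voiceless stop immediately after the nasal /m/, so it voices to [g]. /edidumpebegozamki/ → edidumbebegozamgi.

edidumbebegozamgi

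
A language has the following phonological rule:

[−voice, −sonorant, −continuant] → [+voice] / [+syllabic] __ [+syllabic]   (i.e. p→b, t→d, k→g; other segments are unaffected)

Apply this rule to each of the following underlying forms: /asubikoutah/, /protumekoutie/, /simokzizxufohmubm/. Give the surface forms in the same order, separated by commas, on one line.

/asubikoutah/: /k/ is a voiceless stop between vowels /i/ and /o/, so it voices to [g]. /t/ is a voiceless stop between vowels /u/ and /a/, so it voices to [d]. → [asubigoudah].
/protumekoutie/: /t/ is a voiceless stop between vowels /o/ and /u/, so it voices to [d]. /k/ is a voiceless stop between vowels /e/ and /o/, so it voices to [g]. /t/ is a voiceless stop between vowels /u/ and /i/, so it voices to [d]. → [produmegoudie].
/simokzizxufohmubm/: the rule's environment is not met; surfaces unchanged as [simokzizxufohmubm].

asubigoudah, produmegoudie, simokzizxufohmubm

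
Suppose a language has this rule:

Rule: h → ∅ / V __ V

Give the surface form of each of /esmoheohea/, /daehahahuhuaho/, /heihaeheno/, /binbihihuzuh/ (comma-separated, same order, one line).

/esmoheohea/: /h/ occurs between vowels /o/ and /e/, so it deletes. /h/ occurs between vowels /o/ and /e/, so it deletes. → [esmoeoea].
/daehahahuhuaho/: /h/ occurs between vowels /e/ and /a/, so it deletes. /h/ occurs between vowels /a/ and /a/, so it deletes. /h/ occurs between vowels /a/ and /u/, so it deletes. /h/ occurs between vowels /u/ and /u/, so it deletes. /h/ occurs between vowels /a/ and /o/, so it deletes. → [daeaauuao].
/heihaeheno/: /h/ occurs between vowels /i/ and /a/, so it deletes. /h/ occurs between vowels /e/ and /e/, so it deletes. → [heiaeeno].
/binbihihuzuh/: /h/ occurs between vowels /i/ and /i/, so it deletes. /h/ occurs between vowels /i/ and /u/, so it deletes. → [binbiiuzuh].

esmoeoea, daeaauuao, heiaeeno, binbiiuzuh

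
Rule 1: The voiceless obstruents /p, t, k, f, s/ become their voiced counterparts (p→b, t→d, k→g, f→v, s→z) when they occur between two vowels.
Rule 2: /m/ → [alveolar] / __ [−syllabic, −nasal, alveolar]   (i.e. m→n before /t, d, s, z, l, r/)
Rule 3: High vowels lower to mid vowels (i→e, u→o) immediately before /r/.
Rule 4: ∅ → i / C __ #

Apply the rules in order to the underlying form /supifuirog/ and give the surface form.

Rule 1 (intervocalic voicing): /p/ is a voiceless obstruent between vowels /u/ and /i/, so it voices to [b]. /f/ is a voiceless obstruent between vowels /i/ and /u/, so it voices to [v]. /supifuirog/ → subivuirog.
Rule 2 (nasal place assimilation): no segment meets the environment; /subivuirog/ is unchanged.
Rule 3 (pre-rhotic lowering): /i/ is a high vowel immediately before /r/, so it lowers to [e]. /subivuirog/ → subivuerog.
Rule 4 (final i-epenthesis): the form ends in the consonant /g/, so [i] is inserted word-finally. /subivuerog/ → subivuerogi.

subivuerogi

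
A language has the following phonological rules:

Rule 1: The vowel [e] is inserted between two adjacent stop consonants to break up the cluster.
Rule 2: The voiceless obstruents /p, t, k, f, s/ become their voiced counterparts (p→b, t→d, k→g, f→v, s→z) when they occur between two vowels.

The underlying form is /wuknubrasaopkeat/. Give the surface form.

wuknubrazaobegeat

Rule 1 (stop-cluster e-epenthesis): /p/ and /k/ form a stop–stop cluster, so [e] is inserted between them. /wuknubrasaopkeat/ → wuknubrasaopekeat.
Rule 2 (intervocalic voicing): /s/ is a voiceless obstruent between vowels /a/ and /a/, so it voices to [z]. /p/ is a voiceless obstruent between vowels /o/ and /e/, so it voices to [b]. /k/ is a voiceless obstruent between vowels /e/ and /e/, so it voices to [g]. /wuknubrasaopekeat/ → wuknubrazaobegeat.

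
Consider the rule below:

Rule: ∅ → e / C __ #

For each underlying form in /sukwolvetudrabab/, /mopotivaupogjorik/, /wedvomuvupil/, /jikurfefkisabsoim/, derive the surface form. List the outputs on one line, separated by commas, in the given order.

sukwolvetudrababe, mopotivaupogjorike, wedvomuvupile, jikurfefkisabsoime

/sukwolvetudrabab/: the form ends in the consonant /b/, so [e] is inserted word-finally. → [sukwolvetudrababe].
/mopotivaupogjorik/: the form ends in the consonant /k/, so [e] is inserted word-finally. → [mopotivaupogjorike].
/wedvomuvupil/: the form ends in the consonant /l/, so [e] is inserted word-finally. → [wedvomuvupile].
/jikurfefkisabsoim/: the form ends in the consonant /m/, so [e] is inserted word-finally. → [jikurfefkisabsoime].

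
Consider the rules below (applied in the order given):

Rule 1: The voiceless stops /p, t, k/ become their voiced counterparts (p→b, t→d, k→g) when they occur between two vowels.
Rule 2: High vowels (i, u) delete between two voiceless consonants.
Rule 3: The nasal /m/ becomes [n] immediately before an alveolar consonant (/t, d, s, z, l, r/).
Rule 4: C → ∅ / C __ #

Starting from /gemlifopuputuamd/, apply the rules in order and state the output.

genlifobubuduan

Rule 1 (intervocalic voicing): /p/ is a voiceless stop between vowels /o/ and /u/, so it voices to [b]. /p/ is a voiceless stop between vowels /u/ and /u/, so it voices to [b]. /t/ is a voiceless stop between vowels /u/ and /u/, so it voices to [d]. /gemlifopuputuamd/ → gemlifobubuduamd.
Rule 2 (high vowel syncope): no segment meets the environment; /gemlifobubuduamd/ is unchanged.
Rule 3 (nasal place assimilation): /m/ precedes the alveolar consonant /l/, so it assimilates in place to [n]. /m/ precedes the alveolar consonant /d/, so it assimilates in place to [n]. /gemlifobubuduamd/ → genlifobubuduand.
Rule 4 (final cluster simplification): /d/ is the second consonant of a word-final cluster /nd/, so it deletes. /genlifobubuduand/ → genlifobubuduan.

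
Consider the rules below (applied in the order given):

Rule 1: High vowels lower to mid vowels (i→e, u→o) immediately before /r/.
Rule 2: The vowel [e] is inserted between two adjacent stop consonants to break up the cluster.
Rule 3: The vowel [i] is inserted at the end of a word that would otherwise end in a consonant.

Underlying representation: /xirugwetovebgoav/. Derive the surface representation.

xerugwetovebegoavi

Rule 1 (pre-rhotic lowering): /i/ is a high vowel immediately before /r/, so it lowers to [e]. /xirugwetovebgoav/ → xerugwetovebgoav.
Rule 2 (stop-cluster e-epenthesis): /b/ and /g/ form a stop–stop cluster, so [e] is inserted between them. /xerugwetovebgoav/ → xerugwetovebegoav.
Rule 3 (final i-epenthesis): the form ends in the consonant /v/, so [i] is inserted word-finally. /xerugwetovebegoav/ → xerugwetovebegoavi.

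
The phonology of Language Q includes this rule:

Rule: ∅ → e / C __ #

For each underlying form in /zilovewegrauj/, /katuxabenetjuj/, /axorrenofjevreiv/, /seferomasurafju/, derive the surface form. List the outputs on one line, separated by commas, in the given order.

/zilovewegrauj/: the form ends in the consonant /j/, so [e] is inserted word-finally. → [zilovewegrauje].
/katuxabenetjuj/: the form ends in the consonant /j/, so [e] is inserted word-finally. → [katuxabenetjuje].
/axorrenofjevreiv/: the form ends in the consonant /v/, so [e] is inserted word-finally. → [axorrenofjevreive].
/seferomasurafju/: the rule's environment is not met; surfaces unchanged as [seferomasurafju].

zilovewegrauje, katuxabenetjuje, axorrenofjevreive, seferomasurafju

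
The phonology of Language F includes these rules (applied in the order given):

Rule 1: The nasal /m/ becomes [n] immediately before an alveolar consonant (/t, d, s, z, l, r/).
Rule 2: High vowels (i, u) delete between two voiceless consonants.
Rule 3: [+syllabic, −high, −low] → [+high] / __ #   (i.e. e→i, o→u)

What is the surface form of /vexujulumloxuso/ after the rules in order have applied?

vexujulunloxsu

Rule 1 (nasal place assimilation): /m/ precedes the alveolar consonant /l/, so it assimilates in place to [n]. /vexujulumloxuso/ → vexujulunloxuso.
Rule 2 (high vowel syncope): /u/ is a high vowel flanked by voiceless consonants /x/ and /s/, so it deletes. /vexujulunloxuso/ → vexujulunloxso.
Rule 3 (final vowel raising): /o/ is a mid vowel in word-final position, so it raises to [u]. /vexujulunloxso/ → vexujulunloxsu.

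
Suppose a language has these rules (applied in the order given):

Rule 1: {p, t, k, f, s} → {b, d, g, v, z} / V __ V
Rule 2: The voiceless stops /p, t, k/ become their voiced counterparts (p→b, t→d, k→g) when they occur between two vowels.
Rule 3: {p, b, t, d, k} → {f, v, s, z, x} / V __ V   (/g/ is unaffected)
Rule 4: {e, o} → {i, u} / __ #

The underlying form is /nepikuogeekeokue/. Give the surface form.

Rule 1 (intervocalic voicing): /p/ is a voiceless obstruent between vowels /e/ and /i/, so it voices to [b]. /k/ is a voiceless obstruent between vowels /i/ and /u/, so it voices to [g]. /k/ is a voiceless obstruent between vowels /e/ and /e/, so it voices to [g]. /k/ is a voiceless obstruent between vowels /o/ and /u/, so it voices to [g]. /nepikuogeekeokue/ → nebiguogeegeogue.
Rule 2 (intervocalic voicing): no segment meets the environment; /nebiguogeegeogue/ is unchanged.
Rule 3 (intervocalic spirantization): /b/ is a stop between vowels /e/ and /i/, so it spirantizes to the fricative [v]. /nebiguogeegeogue/ → neviguogeegeogue.
Rule 4 (final vowel raising): /e/ is a mid vowel in word-final position, so it raises to [i]. /neviguogeegeogue/ → neviguogeegeogui.

neviguogeegeogui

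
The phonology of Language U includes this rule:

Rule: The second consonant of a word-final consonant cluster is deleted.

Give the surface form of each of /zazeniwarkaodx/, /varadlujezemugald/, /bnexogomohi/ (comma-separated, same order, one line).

zazeniwarkaod, varadlujezemugal, bnexogomohi

/zazeniwarkaodx/: /x/ is the second consonant of a word-final cluster /dx/, so it deletes. → [zazeniwarkaod].
/varadlujezemugald/: /d/ is the second consonant of a word-final cluster /ld/, so it deletes. → [varadlujezemugal].
/bnexogomohi/: the rule's environment is not met; surfaces unchanged as [bnexogomohi].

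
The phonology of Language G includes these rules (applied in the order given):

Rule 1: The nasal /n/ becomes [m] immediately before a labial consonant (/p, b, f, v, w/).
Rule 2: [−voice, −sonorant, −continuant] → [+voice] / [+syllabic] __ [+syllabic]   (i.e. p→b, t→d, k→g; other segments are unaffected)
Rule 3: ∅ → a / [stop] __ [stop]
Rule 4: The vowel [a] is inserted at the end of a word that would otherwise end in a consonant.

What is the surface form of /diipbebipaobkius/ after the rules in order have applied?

Rule 1 (nasal place assimilation): no segment meets the environment; /diipbebipaobkius/ is unchanged.
Rule 2 (intervocalic voicing): /p/ is a voiceless stop between vowels /i/ and /a/, so it voices to [b]. /diipbebipaobkius/ → diipbebibaobkius.
Rule 3 (stop-cluster a-epenthesis): /p/ and /b/ form a stop–stop cluster, so [a] is inserted between them. /b/ and /k/ form a stop–stop cluster, so [a] is inserted between them. /diipbebibaobkius/ → diipabebibaobakius.
Rule 4 (final a-epenthesis): the form ends in the consonant /s/, so [a] is inserted word-finally. /diipabebibaobakius/ → diipabebibaobakiusa.

diipabebibaobakiusa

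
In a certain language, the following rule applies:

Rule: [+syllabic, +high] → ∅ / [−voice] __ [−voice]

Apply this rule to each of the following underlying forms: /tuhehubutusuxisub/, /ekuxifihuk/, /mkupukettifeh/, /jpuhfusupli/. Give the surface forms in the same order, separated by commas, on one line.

/tuhehubutusuxisub/: /u/ is a high vowel flanked by voiceless consonants /t/ and /h/, so it deletes. /u/ is a high vowel flanked by voiceless consonants /t/ and /s/, so it deletes. /u/ is a high vowel flanked by voiceless consonants /s/ and /x/, so it deletes. /i/ is a high vowel flanked by voiceless consonants /x/ and /s/, so it deletes. → [thehubutsxsub].
/ekuxifihuk/: /u/ is a high vowel flanked by voiceless consonants /k/ and /x/, so it deletes. /i/ is a high vowel flanked by voiceless consonants /x/ and /f/, so it deletes. /i/ is a high vowel flanked by voiceless consonants /f/ and /h/, so it deletes. /u/ is a high vowel flanked by voiceless consonants /h/ and /k/, so it deletes. → [ekxfhk].
/mkupukettifeh/: /u/ is a high vowel flanked by voiceless consonants /k/ and /p/, so it deletes. /u/ is a high vowel flanked by voiceless consonants /p/ and /k/, so it deletes. /i/ is a high vowel flanked by voiceless consonants /t/ and /f/, so it deletes. → [mkpkettfeh].
/jpuhfusupli/: /u/ is a high vowel flanked by voiceless consonants /p/ and /h/, so it deletes. /u/ is a high vowel flanked by voiceless consonants /f/ and /s/, so it deletes. /u/ is a high vowel flanked by voiceless consonants /s/ and /p/, so it deletes. → [jphfspli].

thehubutsxsub, ekxfhk, mkpkettfeh, jphfspli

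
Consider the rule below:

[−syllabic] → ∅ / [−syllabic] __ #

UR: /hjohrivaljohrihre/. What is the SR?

hjohrivaljohrihre

No segment of /hjohrivaljohrihre/ meets the structural description of the rule, so the form surfaces unchanged.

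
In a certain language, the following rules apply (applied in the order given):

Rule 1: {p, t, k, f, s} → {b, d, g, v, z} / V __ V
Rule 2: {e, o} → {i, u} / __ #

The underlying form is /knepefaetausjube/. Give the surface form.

knebevaedausjubi

Rule 1 (intervocalic voicing): /p/ is a voiceless obstruent between vowels /e/ and /e/, so it voices to [b]. /f/ is a voiceless obstruent between vowels /e/ and /a/, so it voices to [v]. /t/ is a voiceless obstruent between vowels /e/ and /a/, so it voices to [d]. /knepefaetausjube/ → knebevaedausjube.
Rule 2 (final vowel raising): /e/ is a mid vowel in word-final position, so it raises to [i]. /knebevaedausjube/ → knebevaedausjubi.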